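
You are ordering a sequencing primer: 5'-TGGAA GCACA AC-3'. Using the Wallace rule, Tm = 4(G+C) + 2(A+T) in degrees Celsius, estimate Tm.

Base counts: A=5, G=3, T=1, C=3
So N_AT = 6 and N_GC = 6.
Tm = 4·6 + 2·6 = 24 + 12 = 36°C

36°C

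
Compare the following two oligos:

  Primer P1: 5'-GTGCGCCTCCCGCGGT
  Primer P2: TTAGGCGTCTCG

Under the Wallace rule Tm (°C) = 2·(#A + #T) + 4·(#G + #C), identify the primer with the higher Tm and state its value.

Primer P1, 58°C

Primer P1: A+T=3, G+C=13 → Tm = 2(3)+4(13) = 58°C
Primer P2: A+T=5, G+C=7 → Tm = 2(5)+4(7) = 38°C
58°C vs 38°C → primer P1 is higher.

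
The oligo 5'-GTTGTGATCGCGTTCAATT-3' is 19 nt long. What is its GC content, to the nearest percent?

G=5, A=3, C=3, T=8
G+C = 5 + 3 = 8 out of 19 bases
%GC = 8/19 × 100 = 42.11% ≈ 42%

42%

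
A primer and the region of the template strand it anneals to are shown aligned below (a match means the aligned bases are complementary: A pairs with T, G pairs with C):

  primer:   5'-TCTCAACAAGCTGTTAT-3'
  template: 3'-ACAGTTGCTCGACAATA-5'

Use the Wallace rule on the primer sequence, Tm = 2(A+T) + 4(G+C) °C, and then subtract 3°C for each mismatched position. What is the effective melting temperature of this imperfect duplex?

Primer base counts: A=5, T=6, G=2, C=4 → A+T=11, G+C=6
Perfect-match Tm = 2(11) + 4(6) = 22 + 24 = 46°C
Mismatches (positions where the bases are not complementary): 2 (at positions 2, 8)
Effective Tm = 46 − 2×3 = 46 − 6 = 40°C

40°C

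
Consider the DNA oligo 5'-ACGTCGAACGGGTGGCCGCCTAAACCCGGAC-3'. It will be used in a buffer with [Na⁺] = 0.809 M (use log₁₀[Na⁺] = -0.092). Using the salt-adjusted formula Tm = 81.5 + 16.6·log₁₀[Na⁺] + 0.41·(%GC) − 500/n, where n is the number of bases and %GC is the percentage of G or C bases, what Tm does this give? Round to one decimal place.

Length n = 31. Base counts: G=10, T=3, A=7, C=11
G+C = 21, so %GC = 21/31 × 100 = 67.742%
Salt term: 16.6 × (-0.092) = -1.527
GC term: 0.41 × 67.742 = 27.774; length term: −500/31 = −16.129
Tm = 81.5 + (-1.527) + 27.774 − 16.129 = 91.618 → 91.6°C

91.6°C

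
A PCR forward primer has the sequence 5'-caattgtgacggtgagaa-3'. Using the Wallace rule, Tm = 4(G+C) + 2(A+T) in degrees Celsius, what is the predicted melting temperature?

Base counts: C=2, T=4, A=6, G=6
A+T = 10, G+C = 8
Tm = 2×10 + 4×8 = 52°C

52°C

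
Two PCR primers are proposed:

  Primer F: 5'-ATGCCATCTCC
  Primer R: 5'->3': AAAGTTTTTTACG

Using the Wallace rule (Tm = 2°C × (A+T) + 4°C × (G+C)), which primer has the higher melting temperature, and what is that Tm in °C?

Primer F: A+T=5, G+C=6 → Tm = 2(5)+4(6) = 34°C
Primer R: A+T=10, G+C=3 → Tm = 2(10)+4(3) = 32°C
34°C vs 32°C → primer F is higher.

Primer F, 34°C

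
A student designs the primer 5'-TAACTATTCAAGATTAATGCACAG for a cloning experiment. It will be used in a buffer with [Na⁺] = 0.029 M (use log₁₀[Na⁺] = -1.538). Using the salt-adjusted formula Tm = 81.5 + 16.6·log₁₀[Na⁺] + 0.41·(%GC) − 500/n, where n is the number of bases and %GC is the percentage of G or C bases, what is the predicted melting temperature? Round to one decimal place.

47.1°C

Length n = 24. Scanning the sequence gives A=10, T=7, C=4, G=3.
G+C = 7, so %GC = 7/24 × 100 = 29.167%
Salt term: 16.6 × (-1.538) = -25.531
GC term: 0.41 × 29.167 = 11.958; length term: −500/24 = −20.833
Tm = 81.5 + (-25.531) + 11.958 − 20.833 = 47.094 → 47.1°C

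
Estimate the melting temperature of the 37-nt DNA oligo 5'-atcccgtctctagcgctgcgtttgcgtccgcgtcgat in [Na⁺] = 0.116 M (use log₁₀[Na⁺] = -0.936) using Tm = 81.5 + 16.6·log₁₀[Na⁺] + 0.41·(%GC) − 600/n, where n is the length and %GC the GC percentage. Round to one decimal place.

Length n = 37. T=11, G=10, C=13, A=3
G+C = 23, so %GC = 23/37 × 100 = 62.162%
Salt term: 16.6 × (-0.936) = -15.538
GC term: 0.41 × 62.162 = 25.486; length term: −600/37 = −16.216
Tm = 81.5 + (-15.538) + 25.486 − 16.216 = 75.232 → 75.2°C

75.2°C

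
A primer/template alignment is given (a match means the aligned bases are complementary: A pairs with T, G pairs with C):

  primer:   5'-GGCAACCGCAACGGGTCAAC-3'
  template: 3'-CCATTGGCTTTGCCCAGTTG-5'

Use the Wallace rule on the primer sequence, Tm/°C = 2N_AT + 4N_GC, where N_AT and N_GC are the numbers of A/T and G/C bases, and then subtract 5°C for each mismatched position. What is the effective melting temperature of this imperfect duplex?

Primer base counts: A=6, T=1, G=6, C=7 → A+T=7, G+C=13
Perfect-match Tm = 2(7) + 4(13) = 14 + 52 = 66°C
Mismatches (positions where the bases are not complementary): 2 (at positions 3, 9)
Effective Tm = 66 − 2×5 = 66 − 10 = 56°C

56°C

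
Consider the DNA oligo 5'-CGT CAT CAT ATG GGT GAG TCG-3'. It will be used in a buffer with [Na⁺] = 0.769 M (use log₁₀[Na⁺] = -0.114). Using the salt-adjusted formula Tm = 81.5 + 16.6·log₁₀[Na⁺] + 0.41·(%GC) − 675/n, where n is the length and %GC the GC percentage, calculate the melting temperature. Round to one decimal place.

68.9°C

Length n = 21. Scanning the sequence gives G=7, T=6, A=4, C=4.
G+C = 11, so %GC = 11/21 × 100 = 52.381%
Salt term: 16.6 × (-0.114) = -1.892
GC term: 0.41 × 52.381 = 21.476; length term: −675/21 = −32.143
Tm = 81.5 + (-1.892) + 21.476 − 32.143 = 68.941 → 68.9°C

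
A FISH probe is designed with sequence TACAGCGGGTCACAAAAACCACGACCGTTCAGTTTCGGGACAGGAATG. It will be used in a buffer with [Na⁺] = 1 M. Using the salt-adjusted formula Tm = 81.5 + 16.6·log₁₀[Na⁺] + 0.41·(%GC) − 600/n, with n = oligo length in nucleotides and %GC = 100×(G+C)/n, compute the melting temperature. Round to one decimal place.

90.4°C

Length n = 48. T=8, A=15, G=13, C=12
G+C = 25, so %GC = 25/48 × 100 = 52.083%
Salt term: 16.6 × (0) = 0
GC term: 0.41 × 52.083 = 21.354; length term: −600/48 = −12.5
Tm = 81.5 + (0) + 21.354 − 12.5 = 90.354 → 90.4°C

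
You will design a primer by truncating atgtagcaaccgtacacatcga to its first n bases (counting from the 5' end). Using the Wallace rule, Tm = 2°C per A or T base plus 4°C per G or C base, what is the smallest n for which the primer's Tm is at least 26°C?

First 9 bases: ATGTAGCAA → Tm = 24°C (< 26°C)
First 10 bases: ATGTAGCAAC → Tm = 28°C (≥ 26°C)
Since every base adds ≥2°C, Tm only increases with n, so the threshold is first crossed at n = 10.

n = 10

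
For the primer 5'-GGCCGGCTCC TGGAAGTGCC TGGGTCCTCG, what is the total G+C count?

A=2, G=12, T=6, C=10
G+C = 12 + 10 = 22

22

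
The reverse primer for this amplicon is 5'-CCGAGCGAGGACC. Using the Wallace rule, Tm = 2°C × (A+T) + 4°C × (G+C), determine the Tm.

46°C

Base counts: G=5, A=3, C=5, T=0
A+T = 3, G+C = 10
Tm = 4·10 + 2·3 = 40 + 6 = 46°C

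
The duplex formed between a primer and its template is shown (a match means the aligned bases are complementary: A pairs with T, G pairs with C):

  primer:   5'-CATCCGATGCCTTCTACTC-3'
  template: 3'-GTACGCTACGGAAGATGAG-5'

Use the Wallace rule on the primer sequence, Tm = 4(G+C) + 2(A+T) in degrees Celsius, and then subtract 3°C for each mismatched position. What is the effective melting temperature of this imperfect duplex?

55°C

Primer base counts: A=3, T=6, G=2, C=8 → A+T=9, G+C=10
Perfect-match Tm = 2(9) + 4(10) = 18 + 40 = 58°C
Mismatches (positions where the bases are not complementary): 1 (at position 4)
Effective Tm = 58 − 1×3 = 58 − 3 = 55°C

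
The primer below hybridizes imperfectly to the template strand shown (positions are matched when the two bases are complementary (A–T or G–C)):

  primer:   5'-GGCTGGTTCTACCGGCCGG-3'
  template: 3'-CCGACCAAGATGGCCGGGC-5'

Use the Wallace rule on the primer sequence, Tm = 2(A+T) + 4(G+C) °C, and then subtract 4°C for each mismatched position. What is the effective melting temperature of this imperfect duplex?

Primer base counts: A=1, T=4, G=8, C=6 → A+T=5, G+C=14
Perfect-match Tm = 2(5) + 4(14) = 10 + 56 = 66°C
Mismatches (positions where the bases are not complementary): 1 (at position 18)
Effective Tm = 66 − 1×4 = 66 − 4 = 62°C

62°C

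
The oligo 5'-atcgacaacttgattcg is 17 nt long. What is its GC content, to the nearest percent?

41%

A=5, G=3, T=5, C=4
G+C = 3 + 4 = 7 out of 17 bases
%GC = 7/17 × 100 = 41.18% ≈ 41%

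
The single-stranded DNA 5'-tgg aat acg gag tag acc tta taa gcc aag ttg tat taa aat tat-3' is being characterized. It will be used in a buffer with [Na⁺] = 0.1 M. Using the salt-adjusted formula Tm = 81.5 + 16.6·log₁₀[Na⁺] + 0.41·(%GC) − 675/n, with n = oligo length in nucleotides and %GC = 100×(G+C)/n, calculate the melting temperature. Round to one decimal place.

Length n = 45. Base counts: G=9, C=5, A=17, T=14
G+C = 14, so %GC = 14/45 × 100 = 31.111%
Salt term: 16.6 × (-1) = -16.6
GC term: 0.41 × 31.111 = 12.756; length term: −675/45 = −15
Tm = 81.5 + (-16.6) + 12.756 − 15 = 62.656 → 62.7°C

62.7°C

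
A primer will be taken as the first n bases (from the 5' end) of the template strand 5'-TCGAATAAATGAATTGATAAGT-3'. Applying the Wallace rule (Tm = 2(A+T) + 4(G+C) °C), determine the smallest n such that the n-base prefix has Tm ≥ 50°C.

First 20 bases: TCGAATAAATGAATTGATAA → Tm = 48°C (< 50°C)
First 21 bases: TCGAATAAATGAATTGATAAG → Tm = 52°C (≥ 50°C)
Each additional base adds 2°C (A/T) or 4°C (G/C), so Tm is non-decreasing in n; n = 21 is the first length to reach 50°C.

n = 21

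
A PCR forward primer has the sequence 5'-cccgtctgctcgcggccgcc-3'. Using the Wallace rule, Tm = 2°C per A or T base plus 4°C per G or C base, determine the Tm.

Base counts: A=0, T=3, G=6, C=11
So N_AT = 3 and N_GC = 17.
Tm = 2×3 + 4×17 = 74°C

74°C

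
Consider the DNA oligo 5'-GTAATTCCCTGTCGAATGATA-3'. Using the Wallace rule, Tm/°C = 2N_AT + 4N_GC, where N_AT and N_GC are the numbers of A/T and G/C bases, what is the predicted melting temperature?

58°C

Counting bases: C=4, T=7, G=4, A=6
So N_AT = 13 and N_GC = 8.
Tm = 2×13 + 4×8 = 58°C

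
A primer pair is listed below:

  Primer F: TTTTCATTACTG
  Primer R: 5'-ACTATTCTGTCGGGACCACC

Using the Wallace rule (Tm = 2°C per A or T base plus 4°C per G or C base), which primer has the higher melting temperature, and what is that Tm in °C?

Primer F: A+T=9, G+C=3 → Tm = 2(9)+4(3) = 30°C
Primer R: A+T=9, G+C=11 → Tm = 2(9)+4(11) = 62°C
30°C vs 62°C → primer R is higher.

Primer R, 62°C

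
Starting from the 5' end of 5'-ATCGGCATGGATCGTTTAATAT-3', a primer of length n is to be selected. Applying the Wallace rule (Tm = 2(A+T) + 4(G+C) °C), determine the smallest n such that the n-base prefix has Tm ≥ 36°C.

n = 12

First 11 bases: ATCGGCATGGA → Tm = 34°C (< 36°C)
First 12 bases: ATCGGCATGGAT → Tm = 36°C (≥ 36°C)
Since every base adds ≥2°C, Tm only increases with n, so the threshold is first crossed at n = 12.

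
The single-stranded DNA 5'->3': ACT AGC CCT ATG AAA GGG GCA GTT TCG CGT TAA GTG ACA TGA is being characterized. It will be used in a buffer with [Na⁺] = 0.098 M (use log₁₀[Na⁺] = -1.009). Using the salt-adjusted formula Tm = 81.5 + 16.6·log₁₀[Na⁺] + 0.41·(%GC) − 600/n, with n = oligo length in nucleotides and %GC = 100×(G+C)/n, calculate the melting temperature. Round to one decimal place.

Length n = 42. Base counts: C=8, A=12, T=10, G=12
G+C = 20, so %GC = 20/42 × 100 = 47.619%
Salt term: 16.6 × (-1.009) = -16.749
GC term: 0.41 × 47.619 = 19.524; length term: −600/42 = −14.286
Tm = 81.5 + (-16.749) + 19.524 − 14.286 = 69.989 → 70.0°C

70.0°C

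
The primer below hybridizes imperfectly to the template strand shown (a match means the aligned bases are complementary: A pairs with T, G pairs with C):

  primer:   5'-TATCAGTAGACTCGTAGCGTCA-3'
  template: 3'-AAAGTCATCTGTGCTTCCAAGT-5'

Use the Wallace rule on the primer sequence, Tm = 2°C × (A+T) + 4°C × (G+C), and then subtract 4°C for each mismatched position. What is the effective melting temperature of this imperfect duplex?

Primer base counts: A=6, T=6, G=5, C=5 → A+T=12, G+C=10
Perfect-match Tm = 2(12) + 4(10) = 24 + 40 = 64°C
Mismatches (positions where the bases are not complementary): 5 (at positions 2, 12, 15, 18, 19)
Effective Tm = 64 − 5×4 = 64 − 20 = 44°C

44°C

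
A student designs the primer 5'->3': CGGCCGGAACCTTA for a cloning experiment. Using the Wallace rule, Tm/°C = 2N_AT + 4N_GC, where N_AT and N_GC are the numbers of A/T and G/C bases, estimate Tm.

Scanning the sequence gives A=3, T=2, G=4, C=5.
AT pairs contribute 5, GC pairs contribute 9.
Tm = 4·9 + 2·5 = 36 + 10 = 46°C

46°C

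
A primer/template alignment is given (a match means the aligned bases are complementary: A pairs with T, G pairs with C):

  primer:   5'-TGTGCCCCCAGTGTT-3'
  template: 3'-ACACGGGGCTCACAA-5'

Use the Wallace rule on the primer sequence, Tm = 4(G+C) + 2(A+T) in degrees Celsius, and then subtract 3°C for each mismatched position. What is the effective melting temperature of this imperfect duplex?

Primer base counts: A=1, T=5, G=4, C=5 → A+T=6, G+C=9
Perfect-match Tm = 2(6) + 4(9) = 12 + 36 = 48°C
Mismatches (positions where the bases are not complementary): 1 (at position 9)
Effective Tm = 48 − 1×3 = 48 − 3 = 45°C

45°C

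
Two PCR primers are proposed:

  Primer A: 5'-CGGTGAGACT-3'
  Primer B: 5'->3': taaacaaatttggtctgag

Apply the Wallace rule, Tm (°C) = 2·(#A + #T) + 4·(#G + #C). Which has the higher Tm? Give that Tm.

Primer B, 50°C

Primer A: A+T=4, G+C=6 → Tm = 2(4)+4(6) = 32°C
Primer B: A+T=13, G+C=6 → Tm = 2(13)+4(6) = 50°C
32°C vs 50°C → primer B is higher.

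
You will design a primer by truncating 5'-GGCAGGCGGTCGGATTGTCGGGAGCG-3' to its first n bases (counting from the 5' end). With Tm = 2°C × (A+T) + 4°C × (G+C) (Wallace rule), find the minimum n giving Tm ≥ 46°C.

n = 13

First 12 bases: GGCAGGCGGTCG → Tm = 44°C (< 46°C)
First 13 bases: GGCAGGCGGTCGG → Tm = 48°C (≥ 46°C)
Each additional base adds 2°C (A/T) or 4°C (G/C), so Tm is non-decreasing in n; n = 13 is the first length to reach 46°C.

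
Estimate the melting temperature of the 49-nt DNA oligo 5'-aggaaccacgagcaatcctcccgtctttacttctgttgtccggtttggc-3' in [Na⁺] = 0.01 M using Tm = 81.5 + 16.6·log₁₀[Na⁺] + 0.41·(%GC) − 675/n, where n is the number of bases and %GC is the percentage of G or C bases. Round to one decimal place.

Length n = 49. Base counts: G=11, C=15, A=8, T=15
G+C = 26, so %GC = 26/49 × 100 = 53.061%
Salt term: 16.6 × (-2) = -33.2
GC term: 0.41 × 53.061 = 21.755; length term: −675/49 = −13.776
Tm = 81.5 + (-33.2) + 21.755 − 13.776 = 56.279 → 56.3°C

56.3°C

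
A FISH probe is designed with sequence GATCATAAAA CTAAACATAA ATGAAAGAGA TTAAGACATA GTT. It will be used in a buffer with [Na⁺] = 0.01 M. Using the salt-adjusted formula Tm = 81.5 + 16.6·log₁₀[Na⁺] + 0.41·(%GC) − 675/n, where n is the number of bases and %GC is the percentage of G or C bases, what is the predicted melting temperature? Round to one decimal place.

Length n = 43. Scanning the sequence gives G=6, C=4, T=10, A=23.
G+C = 10, so %GC = 10/43 × 100 = 23.256%
Salt term: 16.6 × (-2) = -33.2
GC term: 0.41 × 23.256 = 9.535; length term: −675/43 = −15.698
Tm = 81.5 + (-33.2) + 9.535 − 15.698 = 42.137 → 42.1°C

42.1°C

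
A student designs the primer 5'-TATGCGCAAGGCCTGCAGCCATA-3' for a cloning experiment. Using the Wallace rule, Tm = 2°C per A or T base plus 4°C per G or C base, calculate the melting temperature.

Counting bases: T=4, A=6, C=7, G=6
So N_AT = 10 and N_GC = 13.
Tm = 2(10) + 4(13) = 20 + 52 = 72°C

72°C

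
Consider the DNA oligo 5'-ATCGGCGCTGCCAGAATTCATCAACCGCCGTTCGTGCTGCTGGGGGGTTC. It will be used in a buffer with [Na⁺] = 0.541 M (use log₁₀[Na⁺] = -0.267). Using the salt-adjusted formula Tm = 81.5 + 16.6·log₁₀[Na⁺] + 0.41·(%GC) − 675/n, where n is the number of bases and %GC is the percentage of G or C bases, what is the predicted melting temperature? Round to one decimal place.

89.0°C

Length n = 50. Base counts: C=15, T=12, G=16, A=7
G+C = 31, so %GC = 31/50 × 100 = 62%
Salt term: 16.6 × (-0.267) = -4.432
GC term: 0.41 × 62 = 25.42; length term: −675/50 = −13.5
Tm = 81.5 + (-4.432) + 25.42 − 13.5 = 88.988 → 89.0°C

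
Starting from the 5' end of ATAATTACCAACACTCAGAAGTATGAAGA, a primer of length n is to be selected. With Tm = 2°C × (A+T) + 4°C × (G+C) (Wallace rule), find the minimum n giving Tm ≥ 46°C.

First 17 bases: ATAATTACCAACACTCA → Tm = 44°C (< 46°C)
First 18 bases: ATAATTACCAACACTCAG → Tm = 48°C (≥ 46°C)
Each additional base adds 2°C (A/T) or 4°C (G/C), so Tm is non-decreasing in n; n = 18 is the first length to reach 46°C.

n = 18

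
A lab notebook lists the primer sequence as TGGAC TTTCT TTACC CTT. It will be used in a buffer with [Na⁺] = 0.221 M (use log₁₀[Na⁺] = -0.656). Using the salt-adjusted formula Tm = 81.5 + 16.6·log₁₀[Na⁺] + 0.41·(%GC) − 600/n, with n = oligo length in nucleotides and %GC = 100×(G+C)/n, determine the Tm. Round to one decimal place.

Length n = 18. Counting bases: C=5, T=9, A=2, G=2
G+C = 7, so %GC = 7/18 × 100 = 38.889%
Salt term: 16.6 × (-0.656) = -10.89
GC term: 0.41 × 38.889 = 15.944; length term: −600/18 = −33.333
Tm = 81.5 + (-10.89) + 15.944 − 33.333 = 53.221 → 53.2°C

53.2°C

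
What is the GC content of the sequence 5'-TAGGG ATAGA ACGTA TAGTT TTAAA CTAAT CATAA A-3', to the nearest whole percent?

25%

Counting bases: T=11, G=6, C=3, A=16
G+C = 6 + 3 = 9 out of 36 bases
%GC = 9/36 × 100 = 25% ≈ 25%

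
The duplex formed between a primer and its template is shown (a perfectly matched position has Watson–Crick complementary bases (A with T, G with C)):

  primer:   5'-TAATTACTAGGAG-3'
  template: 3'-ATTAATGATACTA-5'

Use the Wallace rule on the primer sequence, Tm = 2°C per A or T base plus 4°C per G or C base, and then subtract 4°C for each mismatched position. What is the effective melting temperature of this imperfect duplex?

Primer base counts: A=5, T=4, G=3, C=1 → A+T=9, G+C=4
Perfect-match Tm = 2(9) + 4(4) = 18 + 16 = 34°C
Mismatches (positions where the bases are not complementary): 2 (at positions 10, 13)
Effective Tm = 34 − 2×4 = 34 − 8 = 26°C

26°C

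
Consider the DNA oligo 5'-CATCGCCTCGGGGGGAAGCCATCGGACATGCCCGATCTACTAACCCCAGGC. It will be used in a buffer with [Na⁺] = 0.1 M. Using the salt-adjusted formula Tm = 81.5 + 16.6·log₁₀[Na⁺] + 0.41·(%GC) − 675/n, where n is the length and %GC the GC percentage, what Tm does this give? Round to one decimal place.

78.2°C

Length n = 51. Scanning the sequence gives G=14, T=7, C=19, A=11.
G+C = 33, so %GC = 33/51 × 100 = 64.706%
Salt term: 16.6 × (-1) = -16.6
GC term: 0.41 × 64.706 = 26.529; length term: −675/51 = −13.235
Tm = 81.5 + (-16.6) + 26.529 − 13.235 = 78.194 → 78.2°C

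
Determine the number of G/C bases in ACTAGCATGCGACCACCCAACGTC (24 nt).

14

G=4, T=3, C=10, A=7
Total G or C: 4 + 10 = 14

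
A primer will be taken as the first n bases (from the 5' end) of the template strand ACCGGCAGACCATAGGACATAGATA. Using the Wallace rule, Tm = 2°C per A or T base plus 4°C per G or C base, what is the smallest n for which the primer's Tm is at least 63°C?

n = 21

First 20 bases: ACCGGCAGACCATAGGACAT → Tm = 62°C (< 63°C)
First 21 bases: ACCGGCAGACCATAGGACATA → Tm = 64°C (≥ 63°C)
Since every base adds ≥2°C, Tm only increases with n, so the threshold is first crossed at n = 21.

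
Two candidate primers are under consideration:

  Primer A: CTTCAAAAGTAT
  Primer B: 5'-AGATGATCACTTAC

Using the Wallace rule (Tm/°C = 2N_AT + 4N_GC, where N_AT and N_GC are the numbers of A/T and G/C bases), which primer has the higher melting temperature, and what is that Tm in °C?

Primer A: A+T=9, G+C=3 → Tm = 2(9)+4(3) = 30°C
Primer B: A+T=9, G+C=5 → Tm = 2(9)+4(5) = 38°C
30°C vs 38°C → primer B is higher.

Primer B, 38°C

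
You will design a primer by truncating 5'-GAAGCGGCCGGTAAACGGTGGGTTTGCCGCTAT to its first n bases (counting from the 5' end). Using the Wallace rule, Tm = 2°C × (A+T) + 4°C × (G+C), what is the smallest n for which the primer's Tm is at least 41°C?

n = 12

First 11 bases: GAAGCGGCCGG → Tm = 40°C (< 41°C)
First 12 bases: GAAGCGGCCGGT → Tm = 42°C (≥ 41°C)
Each additional base adds 2°C (A/T) or 4°C (G/C), so Tm is non-decreasing in n; n = 12 is the first length to reach 41°C.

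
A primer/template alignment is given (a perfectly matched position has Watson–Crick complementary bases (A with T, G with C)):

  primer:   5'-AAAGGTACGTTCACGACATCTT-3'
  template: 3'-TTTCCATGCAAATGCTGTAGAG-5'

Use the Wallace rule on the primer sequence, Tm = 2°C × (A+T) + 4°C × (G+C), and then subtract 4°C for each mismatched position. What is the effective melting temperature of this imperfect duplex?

Primer base counts: A=7, T=6, G=4, C=5 → A+T=13, G+C=9
Perfect-match Tm = 2(13) + 4(9) = 26 + 36 = 62°C
Mismatches (positions where the bases are not complementary): 2 (at positions 12, 22)
Effective Tm = 62 − 2×4 = 62 − 8 = 54°C

54°C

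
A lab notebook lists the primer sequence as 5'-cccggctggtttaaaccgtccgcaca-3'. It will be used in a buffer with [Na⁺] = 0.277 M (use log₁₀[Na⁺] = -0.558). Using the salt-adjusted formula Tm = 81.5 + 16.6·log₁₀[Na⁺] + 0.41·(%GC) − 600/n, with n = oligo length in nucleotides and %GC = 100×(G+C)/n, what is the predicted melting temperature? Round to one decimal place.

74.4°C

Length n = 26. Base counts: G=6, A=5, T=5, C=10
G+C = 16, so %GC = 16/26 × 100 = 61.538%
Salt term: 16.6 × (-0.558) = -9.263
GC term: 0.41 × 61.538 = 25.231; length term: −600/26 = −23.077
Tm = 81.5 + (-9.263) + 25.231 − 23.077 = 74.391 → 74.4°C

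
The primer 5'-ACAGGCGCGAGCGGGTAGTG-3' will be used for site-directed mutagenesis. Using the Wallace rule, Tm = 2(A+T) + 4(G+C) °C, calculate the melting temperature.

Scanning the sequence gives T=2, C=4, G=10, A=4.
A+T = 6, G+C = 14
Tm = 2×6 + 4×14 = 68°C

68°C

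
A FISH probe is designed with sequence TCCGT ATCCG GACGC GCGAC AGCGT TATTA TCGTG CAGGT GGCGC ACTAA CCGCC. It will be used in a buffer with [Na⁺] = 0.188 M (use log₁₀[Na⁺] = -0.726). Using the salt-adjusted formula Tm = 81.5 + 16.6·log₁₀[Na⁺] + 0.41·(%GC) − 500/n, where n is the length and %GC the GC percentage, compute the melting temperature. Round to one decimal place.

85.7°C

Length n = 55. Base counts: T=11, C=18, A=10, G=16
G+C = 34, so %GC = 34/55 × 100 = 61.818%
Salt term: 16.6 × (-0.726) = -12.052
GC term: 0.41 × 61.818 = 25.345; length term: −500/55 = −9.091
Tm = 81.5 + (-12.052) + 25.345 − 9.091 = 85.702 → 85.7°C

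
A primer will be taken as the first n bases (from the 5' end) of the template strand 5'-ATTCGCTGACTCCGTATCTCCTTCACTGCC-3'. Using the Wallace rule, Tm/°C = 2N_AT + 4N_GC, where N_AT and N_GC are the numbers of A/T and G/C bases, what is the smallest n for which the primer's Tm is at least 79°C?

First 26 bases: ATTCGCTGACTCCGTATCTCCTTCAC → Tm = 78°C (< 79°C)
First 27 bases: ATTCGCTGACTCCGTATCTCCTTCACT → Tm = 80°C (≥ 79°C)
Since every base adds ≥2°C, Tm only increases with n, so the threshold is first crossed at n = 27.

n = 27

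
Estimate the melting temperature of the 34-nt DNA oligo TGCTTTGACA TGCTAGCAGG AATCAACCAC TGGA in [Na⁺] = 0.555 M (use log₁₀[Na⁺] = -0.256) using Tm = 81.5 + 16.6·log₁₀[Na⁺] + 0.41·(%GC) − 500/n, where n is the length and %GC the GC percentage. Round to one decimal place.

81.8°C

Length n = 34. A=10, T=8, C=8, G=8
G+C = 16, so %GC = 16/34 × 100 = 47.059%
Salt term: 16.6 × (-0.256) = -4.25
GC term: 0.41 × 47.059 = 19.294; length term: −500/34 = −14.706
Tm = 81.5 + (-4.25) + 19.294 − 14.706 = 81.838 → 81.8°C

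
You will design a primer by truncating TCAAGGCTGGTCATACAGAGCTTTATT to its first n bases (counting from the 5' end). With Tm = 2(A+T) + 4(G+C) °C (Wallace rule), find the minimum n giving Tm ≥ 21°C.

First 6 bases: TCAAGG → Tm = 18°C (< 21°C)
First 7 bases: TCAAGGC → Tm = 22°C (≥ 21°C)
Each additional base adds 2°C (A/T) or 4°C (G/C), so Tm is non-decreasing in n; n = 7 is the first length to reach 21°C.

n = 7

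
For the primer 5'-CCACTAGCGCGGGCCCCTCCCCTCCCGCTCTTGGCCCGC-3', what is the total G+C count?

31

Counting bases: C=22, A=2, G=9, T=6
G+C = 9 + 22 = 31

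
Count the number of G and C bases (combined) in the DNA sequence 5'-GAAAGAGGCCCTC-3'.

8

Counting bases: T=1, G=4, A=4, C=4
Total G or C: 4 + 4 = 8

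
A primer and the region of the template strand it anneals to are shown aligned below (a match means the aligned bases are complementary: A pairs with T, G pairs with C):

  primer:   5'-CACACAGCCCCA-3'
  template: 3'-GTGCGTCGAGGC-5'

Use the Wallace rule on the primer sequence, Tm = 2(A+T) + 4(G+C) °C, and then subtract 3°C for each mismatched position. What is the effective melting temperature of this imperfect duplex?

Primer base counts: A=4, T=0, G=1, C=7 → A+T=4, G+C=8
Perfect-match Tm = 2(4) + 4(8) = 8 + 32 = 40°C
Mismatches (positions where the bases are not complementary): 3 (at positions 4, 9, 12)
Effective Tm = 40 − 3×3 = 40 − 9 = 31°C

31°C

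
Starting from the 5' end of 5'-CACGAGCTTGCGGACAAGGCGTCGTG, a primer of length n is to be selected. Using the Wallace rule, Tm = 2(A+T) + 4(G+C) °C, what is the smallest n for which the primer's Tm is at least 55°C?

n = 18

First 17 bases: CACGAGCTTGCGGACAA → Tm = 54°C (< 55°C)
First 18 bases: CACGAGCTTGCGGACAAG → Tm = 58°C (≥ 55°C)
Since every base adds ≥2°C, Tm only increases with n, so the threshold is first crossed at n = 18.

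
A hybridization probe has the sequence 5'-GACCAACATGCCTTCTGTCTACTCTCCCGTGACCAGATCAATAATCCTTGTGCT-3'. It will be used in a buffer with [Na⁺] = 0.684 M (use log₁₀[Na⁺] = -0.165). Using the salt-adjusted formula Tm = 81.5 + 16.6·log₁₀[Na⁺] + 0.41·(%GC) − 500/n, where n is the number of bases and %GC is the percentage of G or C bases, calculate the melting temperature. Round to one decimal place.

89.2°C

Length n = 54. T=16, C=18, G=8, A=12
G+C = 26, so %GC = 26/54 × 100 = 48.148%
Salt term: 16.6 × (-0.165) = -2.739
GC term: 0.41 × 48.148 = 19.741; length term: −500/54 = −9.259
Tm = 81.5 + (-2.739) + 19.741 − 9.259 = 89.243 → 89.2°C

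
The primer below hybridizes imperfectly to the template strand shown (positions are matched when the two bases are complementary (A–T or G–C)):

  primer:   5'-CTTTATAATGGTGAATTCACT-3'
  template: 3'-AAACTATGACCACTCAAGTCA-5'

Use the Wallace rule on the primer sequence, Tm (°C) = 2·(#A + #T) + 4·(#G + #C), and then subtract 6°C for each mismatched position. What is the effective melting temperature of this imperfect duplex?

Primer base counts: A=6, T=9, G=3, C=3 → A+T=15, G+C=6
Perfect-match Tm = 2(15) + 4(6) = 30 + 24 = 54°C
Mismatches (positions where the bases are not complementary): 5 (at positions 1, 4, 8, 15, 20)
Effective Tm = 54 − 5×6 = 54 − 30 = 24°C

24°C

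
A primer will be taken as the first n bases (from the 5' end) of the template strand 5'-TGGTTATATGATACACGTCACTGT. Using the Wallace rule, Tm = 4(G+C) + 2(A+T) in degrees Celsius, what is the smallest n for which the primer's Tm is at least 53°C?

First 19 bases: TGGTTATATGATACACGTC → Tm = 52°C (< 53°C)
First 20 bases: TGGTTATATGATACACGTCA → Tm = 54°C (≥ 53°C)
Since every base adds ≥2°C, Tm only increases with n, so the threshold is first crossed at n = 20.

n = 20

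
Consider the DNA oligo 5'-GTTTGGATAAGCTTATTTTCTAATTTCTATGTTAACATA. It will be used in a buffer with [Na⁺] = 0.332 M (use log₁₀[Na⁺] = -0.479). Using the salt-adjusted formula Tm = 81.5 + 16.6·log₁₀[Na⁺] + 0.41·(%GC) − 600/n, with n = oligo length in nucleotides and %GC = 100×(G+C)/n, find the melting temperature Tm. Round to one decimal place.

Length n = 39. Counting bases: A=11, G=5, C=4, T=19
G+C = 9, so %GC = 9/39 × 100 = 23.077%
Salt term: 16.6 × (-0.479) = -7.951
GC term: 0.41 × 23.077 = 9.462; length term: −600/39 = −15.385
Tm = 81.5 + (-7.951) + 9.462 − 15.385 = 67.626 → 67.6°C

67.6°C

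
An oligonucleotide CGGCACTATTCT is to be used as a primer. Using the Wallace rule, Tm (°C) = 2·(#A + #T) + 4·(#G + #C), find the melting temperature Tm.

A=2, C=4, G=2, T=4
AT pairs contribute 6, GC pairs contribute 6.
Tm = 2×6 + 4×6 = 36°C

36°C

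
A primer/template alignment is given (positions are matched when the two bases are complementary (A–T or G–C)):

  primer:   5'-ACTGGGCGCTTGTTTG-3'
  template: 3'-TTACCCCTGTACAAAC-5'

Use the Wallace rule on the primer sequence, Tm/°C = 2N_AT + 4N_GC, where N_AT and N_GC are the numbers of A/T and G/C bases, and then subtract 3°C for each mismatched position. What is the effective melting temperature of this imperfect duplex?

38°C

Primer base counts: A=1, T=6, G=6, C=3 → A+T=7, G+C=9
Perfect-match Tm = 2(7) + 4(9) = 14 + 36 = 50°C
Mismatches (positions where the bases are not complementary): 4 (at positions 2, 7, 8, 10)
Effective Tm = 50 − 4×3 = 50 − 12 = 38°C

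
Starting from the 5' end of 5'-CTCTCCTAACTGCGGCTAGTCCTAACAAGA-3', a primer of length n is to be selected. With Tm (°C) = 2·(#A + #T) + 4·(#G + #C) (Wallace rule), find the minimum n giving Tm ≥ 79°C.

First 25 bases: CTCTCCTAACTGCGGCTAGTCCTAA → Tm = 76°C (< 79°C)
First 26 bases: CTCTCCTAACTGCGGCTAGTCCTAAC → Tm = 80°C (≥ 79°C)
Each additional base adds 2°C (A/T) or 4°C (G/C), so Tm is non-decreasing in n; n = 26 is the first length to reach 79°C.

n = 26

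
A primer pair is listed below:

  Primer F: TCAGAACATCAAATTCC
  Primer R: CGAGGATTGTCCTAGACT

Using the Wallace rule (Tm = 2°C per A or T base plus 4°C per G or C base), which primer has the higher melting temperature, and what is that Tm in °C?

Primer F: A+T=11, G+C=6 → Tm = 2(11)+4(6) = 46°C
Primer R: A+T=9, G+C=9 → Tm = 2(9)+4(9) = 54°C
46°C vs 54°C → primer R is higher.

Primer R, 54°C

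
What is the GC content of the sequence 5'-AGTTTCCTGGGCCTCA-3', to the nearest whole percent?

56%

A=2, T=5, C=5, G=4
G+C = 4 + 5 = 9 out of 16 bases
%GC = 9/16 × 100 = 56.25% ≈ 56%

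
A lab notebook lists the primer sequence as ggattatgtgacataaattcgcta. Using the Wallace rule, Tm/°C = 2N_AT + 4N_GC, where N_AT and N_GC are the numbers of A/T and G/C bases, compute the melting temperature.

A=8, C=3, G=5, T=8
So N_AT = 16 and N_GC = 8.
Tm = 2×16 + 4×8 = 64°C

64°C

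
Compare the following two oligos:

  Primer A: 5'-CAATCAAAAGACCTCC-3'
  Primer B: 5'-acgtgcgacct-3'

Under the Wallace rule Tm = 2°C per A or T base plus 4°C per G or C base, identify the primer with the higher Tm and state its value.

Primer A: A+T=9, G+C=7 → Tm = 2(9)+4(7) = 46°C
Primer B: A+T=4, G+C=7 → Tm = 2(4)+4(7) = 36°C
46°C vs 36°C → primer A is higher.

Primer A, 46°C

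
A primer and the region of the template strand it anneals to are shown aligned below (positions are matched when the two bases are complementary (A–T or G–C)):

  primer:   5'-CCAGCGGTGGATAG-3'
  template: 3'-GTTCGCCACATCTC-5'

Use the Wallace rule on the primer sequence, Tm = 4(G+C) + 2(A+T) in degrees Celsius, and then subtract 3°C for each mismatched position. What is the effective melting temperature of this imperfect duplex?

Primer base counts: A=3, T=2, G=6, C=3 → A+T=5, G+C=9
Perfect-match Tm = 2(5) + 4(9) = 10 + 36 = 46°C
Mismatches (positions where the bases are not complementary): 3 (at positions 2, 10, 12)
Effective Tm = 46 − 3×3 = 46 − 9 = 37°C

37°C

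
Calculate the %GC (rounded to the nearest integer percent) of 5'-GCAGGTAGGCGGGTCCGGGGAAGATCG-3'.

Counting bases: A=5, C=5, T=3, G=14
G+C = 14 + 5 = 19 out of 27 bases
%GC = 19/27 × 100 = 70.37% ≈ 70%

70%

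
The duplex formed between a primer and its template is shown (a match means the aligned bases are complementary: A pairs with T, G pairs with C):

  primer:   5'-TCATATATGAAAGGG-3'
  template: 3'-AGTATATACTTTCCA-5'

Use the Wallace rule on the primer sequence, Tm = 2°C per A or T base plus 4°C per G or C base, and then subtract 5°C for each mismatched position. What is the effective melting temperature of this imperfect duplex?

35°C

Primer base counts: A=6, T=4, G=4, C=1 → A+T=10, G+C=5
Perfect-match Tm = 2(10) + 4(5) = 20 + 20 = 40°C
Mismatches (positions where the bases are not complementary): 1 (at position 15)
Effective Tm = 40 − 1×5 = 40 − 5 = 35°C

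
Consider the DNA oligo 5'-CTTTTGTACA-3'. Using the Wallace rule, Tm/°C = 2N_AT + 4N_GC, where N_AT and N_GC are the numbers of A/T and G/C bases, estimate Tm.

Scanning the sequence gives C=2, G=1, A=2, T=5.
A+T = 7, G+C = 3
Tm = 2×7 + 4×3 = 26°C

26°C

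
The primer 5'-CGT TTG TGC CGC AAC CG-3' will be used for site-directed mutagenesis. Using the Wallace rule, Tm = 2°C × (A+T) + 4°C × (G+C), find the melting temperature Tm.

56°C

T=4, C=6, A=2, G=5
A+T = 6, G+C = 11
Tm = 4·11 + 2·6 = 44 + 12 = 56°C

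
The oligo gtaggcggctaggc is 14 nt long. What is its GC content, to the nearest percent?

71%

Counting bases: A=2, C=3, G=7, T=2
G+C = 7 + 3 = 10 out of 14 bases
%GC = 10/14 × 100 = 71.43% ≈ 71%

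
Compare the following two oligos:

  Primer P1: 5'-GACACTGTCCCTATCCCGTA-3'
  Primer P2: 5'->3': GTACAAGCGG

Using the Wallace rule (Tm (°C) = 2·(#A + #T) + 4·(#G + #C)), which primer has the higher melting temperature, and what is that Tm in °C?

Primer P1, 62°C

Primer P1: A+T=9, G+C=11 → Tm = 2(9)+4(11) = 62°C
Primer P2: A+T=4, G+C=6 → Tm = 2(4)+4(6) = 32°C
62°C vs 32°C → primer P1 is higher.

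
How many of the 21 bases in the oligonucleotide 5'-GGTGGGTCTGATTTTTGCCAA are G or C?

10

A=3, G=7, T=8, C=3
Total G or C: 7 + 3 = 10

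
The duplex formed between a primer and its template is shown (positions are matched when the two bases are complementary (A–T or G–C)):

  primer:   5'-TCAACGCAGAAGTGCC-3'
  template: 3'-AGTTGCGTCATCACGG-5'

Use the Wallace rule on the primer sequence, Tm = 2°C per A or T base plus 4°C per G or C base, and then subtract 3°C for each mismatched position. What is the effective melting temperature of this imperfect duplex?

Primer base counts: A=5, T=2, G=4, C=5 → A+T=7, G+C=9
Perfect-match Tm = 2(7) + 4(9) = 14 + 36 = 50°C
Mismatches (positions where the bases are not complementary): 1 (at position 10)
Effective Tm = 50 − 1×3 = 50 − 3 = 47°C

47°C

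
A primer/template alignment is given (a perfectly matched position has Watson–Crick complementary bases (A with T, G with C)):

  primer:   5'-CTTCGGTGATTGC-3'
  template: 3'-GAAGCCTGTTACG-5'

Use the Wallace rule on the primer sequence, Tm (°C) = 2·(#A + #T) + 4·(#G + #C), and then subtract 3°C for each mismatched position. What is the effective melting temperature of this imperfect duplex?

31°C

Primer base counts: A=1, T=5, G=4, C=3 → A+T=6, G+C=7
Perfect-match Tm = 2(6) + 4(7) = 12 + 28 = 40°C
Mismatches (positions where the bases are not complementary): 3 (at positions 7, 8, 10)
Effective Tm = 40 − 3×3 = 40 − 9 = 31°C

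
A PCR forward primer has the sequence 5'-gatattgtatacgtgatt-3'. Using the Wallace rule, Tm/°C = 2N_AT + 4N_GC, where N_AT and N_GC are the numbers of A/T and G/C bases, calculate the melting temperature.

46°C

Counting bases: G=4, A=5, T=8, C=1
So N_AT = 13 and N_GC = 5.
Tm = 2(13) + 4(5) = 26 + 20 = 46°C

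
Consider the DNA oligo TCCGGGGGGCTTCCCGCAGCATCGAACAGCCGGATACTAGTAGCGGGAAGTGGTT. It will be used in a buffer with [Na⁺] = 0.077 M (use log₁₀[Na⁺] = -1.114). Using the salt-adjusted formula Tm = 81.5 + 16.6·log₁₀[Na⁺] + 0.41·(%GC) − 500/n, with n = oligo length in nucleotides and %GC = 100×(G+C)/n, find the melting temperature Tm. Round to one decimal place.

Length n = 55. A=11, T=10, C=14, G=20
G+C = 34, so %GC = 34/55 × 100 = 61.818%
Salt term: 16.6 × (-1.114) = -18.492
GC term: 0.41 × 61.818 = 25.345; length term: −500/55 = −9.091
Tm = 81.5 + (-18.492) + 25.345 − 9.091 = 79.262 → 79.3°C

79.3°C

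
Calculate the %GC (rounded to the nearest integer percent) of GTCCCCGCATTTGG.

64%

G=4, C=5, T=4, A=1
G+C = 4 + 5 = 9 out of 14 bases
%GC = 9/14 × 100 = 64.29% ≈ 64%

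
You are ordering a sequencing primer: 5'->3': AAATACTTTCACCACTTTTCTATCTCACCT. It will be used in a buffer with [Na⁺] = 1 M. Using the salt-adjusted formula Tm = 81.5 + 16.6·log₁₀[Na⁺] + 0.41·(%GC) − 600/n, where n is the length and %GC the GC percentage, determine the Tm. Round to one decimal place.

Length n = 30. Scanning the sequence gives T=12, A=8, G=0, C=10.
G+C = 10, so %GC = 10/30 × 100 = 33.333%
Salt term: 16.6 × (0) = 0
GC term: 0.41 × 33.333 = 13.667; length term: −600/30 = −20
Tm = 81.5 + (0) + 13.667 − 20 = 75.167 → 75.2°C

75.2°C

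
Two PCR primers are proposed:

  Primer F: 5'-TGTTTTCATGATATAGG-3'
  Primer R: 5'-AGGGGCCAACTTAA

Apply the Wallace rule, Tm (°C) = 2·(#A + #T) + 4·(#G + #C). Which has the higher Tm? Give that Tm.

Primer F, 44°C

Primer F: A+T=12, G+C=5 → Tm = 2(12)+4(5) = 44°C
Primer R: A+T=7, G+C=7 → Tm = 2(7)+4(7) = 42°C
44°C vs 42°C → primer F is higher.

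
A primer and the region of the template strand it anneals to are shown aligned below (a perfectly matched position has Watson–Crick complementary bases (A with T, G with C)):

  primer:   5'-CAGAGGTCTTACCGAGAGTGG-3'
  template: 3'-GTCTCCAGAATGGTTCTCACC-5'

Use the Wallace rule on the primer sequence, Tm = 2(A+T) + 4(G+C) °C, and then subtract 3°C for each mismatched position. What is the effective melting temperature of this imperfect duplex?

63°C

Primer base counts: A=5, T=4, G=8, C=4 → A+T=9, G+C=12
Perfect-match Tm = 2(9) + 4(12) = 18 + 48 = 66°C
Mismatches (positions where the bases are not complementary): 1 (at position 14)
Effective Tm = 66 − 1×3 = 66 − 3 = 63°C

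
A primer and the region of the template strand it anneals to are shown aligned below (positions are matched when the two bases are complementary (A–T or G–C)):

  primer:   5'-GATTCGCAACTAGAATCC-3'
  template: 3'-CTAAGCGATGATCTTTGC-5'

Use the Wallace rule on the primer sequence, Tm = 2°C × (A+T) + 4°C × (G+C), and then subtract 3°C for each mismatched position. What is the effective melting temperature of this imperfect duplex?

Primer base counts: A=6, T=4, G=3, C=5 → A+T=10, G+C=8
Perfect-match Tm = 2(10) + 4(8) = 20 + 32 = 52°C
Mismatches (positions where the bases are not complementary): 3 (at positions 8, 16, 18)
Effective Tm = 52 − 3×3 = 52 − 9 = 43°C

43°C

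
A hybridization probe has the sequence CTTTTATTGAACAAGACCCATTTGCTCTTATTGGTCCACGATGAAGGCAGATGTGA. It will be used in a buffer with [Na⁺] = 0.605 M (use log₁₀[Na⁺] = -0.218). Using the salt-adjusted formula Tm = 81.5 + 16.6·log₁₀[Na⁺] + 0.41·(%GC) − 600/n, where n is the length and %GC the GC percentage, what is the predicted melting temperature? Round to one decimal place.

84.0°C

Length n = 56. Base counts: A=15, C=11, G=12, T=18
G+C = 23, so %GC = 23/56 × 100 = 41.071%
Salt term: 16.6 × (-0.218) = -3.619
GC term: 0.41 × 41.071 = 16.839; length term: −600/56 = −10.714
Tm = 81.5 + (-3.619) + 16.839 − 10.714 = 84.006 → 84.0°C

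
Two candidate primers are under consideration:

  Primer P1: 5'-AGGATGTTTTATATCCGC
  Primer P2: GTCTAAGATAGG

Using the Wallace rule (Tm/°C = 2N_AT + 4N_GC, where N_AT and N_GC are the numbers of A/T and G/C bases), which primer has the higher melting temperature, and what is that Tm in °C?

Primer P1, 50°C

Primer P1: A+T=11, G+C=7 → Tm = 2(11)+4(7) = 50°C
Primer P2: A+T=7, G+C=5 → Tm = 2(7)+4(5) = 34°C
50°C vs 34°C → primer P1 is higher.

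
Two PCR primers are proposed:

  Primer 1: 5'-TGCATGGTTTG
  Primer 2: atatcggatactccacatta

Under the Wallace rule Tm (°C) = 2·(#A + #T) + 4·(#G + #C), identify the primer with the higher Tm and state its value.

Primer 1: A+T=6, G+C=5 → Tm = 2(6)+4(5) = 32°C
Primer 2: A+T=13, G+C=7 → Tm = 2(13)+4(7) = 54°C
32°C vs 54°C → primer 2 is higher.

Primer 2, 54°C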